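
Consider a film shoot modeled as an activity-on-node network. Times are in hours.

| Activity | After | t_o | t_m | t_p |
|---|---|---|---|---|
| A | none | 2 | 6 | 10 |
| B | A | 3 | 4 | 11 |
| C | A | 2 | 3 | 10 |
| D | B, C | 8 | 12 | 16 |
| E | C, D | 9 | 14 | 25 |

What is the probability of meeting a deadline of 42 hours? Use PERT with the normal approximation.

te_A = (2 + 4·6 + 10)/6 = 36/6 = 6; σ²_A = ((10−2)/6)² = 1.778
te_B = (3 + 4·4 + 11)/6 = 30/6 = 5; σ²_B = ((11−3)/6)² = 1.778
te_C = (2 + 4·3 + 10)/6 = 24/6 = 4; σ²_C = ((10−2)/6)² = 1.778
te_D = (8 + 4·12 + 16)/6 = 72/6 = 12; σ²_D = ((16−8)/6)² = 1.778
te_E = (9 + 4·14 + 25)/6 = 90/6 = 15; σ²_E = ((25−9)/6)² = 7.111

Forward pass:
ES_A = 0; EF_A = 6
ES_B = 6; EF_B = 6+5 = 11
ES_C = 6; EF_C = 6+4 = 10
ES_D = max(EF_B=11, EF_C=10) = 11; EF_D = 11+12 = 23
ES_E = max(EF_C=10, EF_D=23) = 23; EF_E = 23+15 = 38
Expected project duration μ = 38 hours. Critical path: A → B → D → E.

Variance along critical path = 1.778 + 1.778 + 1.778 + 7.111 = 12.444; σ = √12.444 = 3.528 hours.
Z = (42 − 38) / 3.528 = 1.134
P(T ≤ 42) = Φ(1.134) ≈ 0.872

0.872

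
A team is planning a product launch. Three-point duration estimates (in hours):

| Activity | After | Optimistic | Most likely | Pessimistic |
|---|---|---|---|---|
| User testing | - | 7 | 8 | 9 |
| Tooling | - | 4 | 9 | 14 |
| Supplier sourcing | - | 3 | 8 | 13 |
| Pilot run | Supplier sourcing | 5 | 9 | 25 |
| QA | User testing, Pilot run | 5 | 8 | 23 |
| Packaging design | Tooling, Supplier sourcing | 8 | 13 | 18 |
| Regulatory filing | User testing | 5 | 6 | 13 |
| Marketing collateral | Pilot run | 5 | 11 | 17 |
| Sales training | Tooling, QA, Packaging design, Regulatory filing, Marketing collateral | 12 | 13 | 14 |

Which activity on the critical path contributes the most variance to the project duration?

te_User testing = (7 + 4·8 + 9)/6 = 48/6 = 8; σ²_User testing = ((9−7)/6)² = 0.111
te_Tooling = (4 + 4·9 + 14)/6 = 54/6 = 9; σ²_Tooling = ((14−4)/6)² = 2.778
te_Supplier sourcing = (3 + 4·8 + 13)/6 = 48/6 = 8; σ²_Supplier sourcing = ((13−3)/6)² = 2.778
te_Pilot run = (5 + 4·9 + 25)/6 = 66/6 = 11; σ²_Pilot run = ((25−5)/6)² = 11.111
te_QA = (5 + 4·8 + 23)/6 = 60/6 = 10; σ²_QA = ((23−5)/6)² = 9.000
te_Packaging design = (8 + 4·13 + 18)/6 = 78/6 = 13; σ²_Packaging design = ((18−8)/6)² = 2.778
te_Regulatory filing = (5 + 4·6 + 13)/6 = 42/6 = 7; σ²_Regulatory filing = ((13−5)/6)² = 1.778
te_Marketing collateral = (5 + 4·11 + 17)/6 = 66/6 = 11; σ²_Marketing collateral = ((17−5)/6)² = 4.000
te_Sales training = (12 + 4·13 + 14)/6 = 78/6 = 13; σ²_Sales training = ((14−12)/6)² = 0.111

Forward pass:
ES_User testing = 0; EF_User testing = 8
ES_Tooling = 0; EF_Tooling = 9
ES_Supplier sourcing = 0; EF_Supplier sourcing = 8
ES_Pilot run = 8; EF_Pilot run = 8+11 = 19
ES_QA = max(EF_User testing=8, EF_Pilot run=19) = 19; EF_QA = 19+10 = 29
ES_Packaging design = max(EF_Tooling=9, EF_Supplier sourcing=8) = 9; EF_Packaging design = 9+13 = 22
ES_Regulatory filing = 8; EF_Regulatory filing = 8+7 = 15
ES_Marketing collateral = 19; EF_Marketing collateral = 19+11 = 30
ES_Sales training = max(EF_Tooling=9, EF_QA=29, EF_Packaging design=22, EF_Regulatory filing=15, EF_Marketing collateral=30) = 30; EF_Sales training = 30+13 = 43
Expected project duration μ = 43 hours. Critical path: Supplier sourcing → Pilot run → Marketing collateral → Sales training.

Variances on critical path: σ²_Supplier sourcing=2.778, σ²_Pilot run=11.111, σ²_Marketing collateral=4.000, σ²_Sales training=0.111.
Largest is σ²_Pilot run = 11.111.

Pilot run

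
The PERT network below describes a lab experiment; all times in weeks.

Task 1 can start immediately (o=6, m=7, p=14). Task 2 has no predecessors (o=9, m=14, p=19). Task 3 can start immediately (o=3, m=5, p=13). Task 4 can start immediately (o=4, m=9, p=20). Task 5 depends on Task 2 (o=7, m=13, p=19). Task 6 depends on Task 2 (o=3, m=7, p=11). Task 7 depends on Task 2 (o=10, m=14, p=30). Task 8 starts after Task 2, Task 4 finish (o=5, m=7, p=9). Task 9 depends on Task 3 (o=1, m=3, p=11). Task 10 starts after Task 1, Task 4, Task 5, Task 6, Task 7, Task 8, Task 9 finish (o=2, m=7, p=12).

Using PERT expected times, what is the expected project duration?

37 weeks

te_Task 1 = (6 + 4·7 + 14)/6 = 48/6 = 8
te_Task 2 = (9 + 4·14 + 19)/6 = 84/6 = 14
te_Task 3 = (3 + 4·5 + 13)/6 = 36/6 = 6
te_Task 4 = (4 + 4·9 + 20)/6 = 60/6 = 10
te_Task 5 = (7 + 4·13 + 19)/6 = 78/6 = 13
te_Task 6 = (3 + 4·7 + 11)/6 = 42/6 = 7
te_Task 7 = (10 + 4·14 + 30)/6 = 96/6 = 16
te_Task 8 = (5 + 4·7 + 9)/6 = 42/6 = 7
te_Task 9 = (1 + 4·3 + 11)/6 = 24/6 = 4
te_Task 10 = (2 + 4·7 + 12)/6 = 42/6 = 7

Forward pass:
ES_Task 1 = 0; EF_Task 1 = 8
ES_Task 2 = 0; EF_Task 2 = 14
ES_Task 3 = 0; EF_Task 3 = 6
ES_Task 4 = 0; EF_Task 4 = 10
ES_Task 5 = 14; EF_Task 5 = 14+13 = 27
ES_Task 6 = 14; EF_Task 6 = 14+7 = 21
ES_Task 7 = 14; EF_Task 7 = 14+16 = 30
ES_Task 8 = max(EF_Task 2=14, EF_Task 4=10) = 14; EF_Task 8 = 14+7 = 21
ES_Task 9 = 6; EF_Task 9 = 6+4 = 10
ES_Task 10 = max(EF_Task 1=8, EF_Task 4=10, EF_Task 5=27, EF_Task 6=21, EF_Task 7=30, EF_Task 8=21, EF_Task 9=10) = 30; EF_Task 10 = 30+7 = 37
Expected project duration μ = 37 weeks. Critical path: Task 2 → Task 7 → Task 10.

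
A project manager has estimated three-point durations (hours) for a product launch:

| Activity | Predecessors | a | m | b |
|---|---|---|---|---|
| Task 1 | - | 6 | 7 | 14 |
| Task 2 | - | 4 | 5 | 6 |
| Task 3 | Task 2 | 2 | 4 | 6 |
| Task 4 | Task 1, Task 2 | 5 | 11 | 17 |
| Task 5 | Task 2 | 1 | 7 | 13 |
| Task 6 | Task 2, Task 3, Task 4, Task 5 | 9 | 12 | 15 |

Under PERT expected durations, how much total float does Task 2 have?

3 hours

te_Task 1 = (6 + 4·7 + 14)/6 = 48/6 = 8
te_Task 2 = (4 + 4·5 + 6)/6 = 30/6 = 5
te_Task 3 = (2 + 4·4 + 6)/6 = 24/6 = 4
te_Task 4 = (5 + 4·11 + 17)/6 = 66/6 = 11
te_Task 5 = (1 + 4·7 + 13)/6 = 42/6 = 7
te_Task 6 = (9 + 4·12 + 15)/6 = 72/6 = 12

Forward pass:
ES_Task 1 = 0; EF_Task 1 = 8
ES_Task 2 = 0; EF_Task 2 = 5
ES_Task 3 = 5; EF_Task 3 = 5+4 = 9
ES_Task 4 = max(EF_Task 1=8, EF_Task 2=5) = 8; EF_Task 4 = 8+11 = 19
ES_Task 5 = 5; EF_Task 5 = 5+7 = 12
ES_Task 6 = max(EF_Task 2=5, EF_Task 3=9, EF_Task 4=19, EF_Task 5=12) = 19; EF_Task 6 = 19+12 = 31
Expected project duration μ = 31 hours. Critical path: Task 1 → Task 4 → Task 6.

Backward pass:
LF_Task 6 = 31; LS_Task 6 = 31−12 = 19
LF_Task 5 = LS_Task 6 = 19; LS_Task 5 = 19−7 = 12
LF_Task 4 = LS_Task 6 = 19; LS_Task 4 = 19−11 = 8
LF_Task 3 = LS_Task 6 = 19; LS_Task 3 = 19−4 = 15
LF_Task 2 = min(LS_Task 3=15, LS_Task 4=8, LS_Task 5=12, LS_Task 6=19) = 8; LS_Task 2 = 8−5 = 3
LF_Task 1 = LS_Task 4 = 8; LS_Task 1 = 8−8 = 0
Slack_Task 2 = LS_Task 2 − ES_Task 2 = 3 − 0 = 3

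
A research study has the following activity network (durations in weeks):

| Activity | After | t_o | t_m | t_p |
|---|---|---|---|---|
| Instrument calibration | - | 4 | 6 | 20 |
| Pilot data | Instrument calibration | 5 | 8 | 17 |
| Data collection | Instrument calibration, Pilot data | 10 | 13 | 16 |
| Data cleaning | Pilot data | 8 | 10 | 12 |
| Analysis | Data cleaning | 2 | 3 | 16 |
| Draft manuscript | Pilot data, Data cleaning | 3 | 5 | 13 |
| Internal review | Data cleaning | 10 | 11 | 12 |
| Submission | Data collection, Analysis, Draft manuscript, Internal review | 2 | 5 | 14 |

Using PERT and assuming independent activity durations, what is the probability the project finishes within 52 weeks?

te_Instrument calibration = (4 + 4·6 + 20)/6 = 48/6 = 8; σ²_Instrument calibration = ((20−4)/6)² = 7.111
te_Pilot data = (5 + 4·8 + 17)/6 = 54/6 = 9; σ²_Pilot data = ((17−5)/6)² = 4.000
te_Data collection = (10 + 4·13 + 16)/6 = 78/6 = 13; σ²_Data collection = ((16−10)/6)² = 1.000
te_Data cleaning = (8 + 4·10 + 12)/6 = 60/6 = 10; σ²_Data cleaning = ((12−8)/6)² = 0.444
te_Analysis = (2 + 4·3 + 16)/6 = 30/6 = 5; σ²_Analysis = ((16−2)/6)² = 5.444
te_Draft manuscript = (3 + 4·5 + 13)/6 = 36/6 = 6; σ²_Draft manuscript = ((13−3)/6)² = 2.778
te_Internal review = (10 + 4·11 + 12)/6 = 66/6 = 11; σ²_Internal review = ((12−10)/6)² = 0.111
te_Submission = (2 + 4·5 + 14)/6 = 36/6 = 6; σ²_Submission = ((14−2)/6)² = 4.000

Forward pass:
ES_Instrument calibration = 0; EF_Instrument calibration = 8
ES_Pilot data = 8; EF_Pilot data = 8+9 = 17
ES_Data collection = max(EF_Instrument calibration=8, EF_Pilot data=17) = 17; EF_Data collection = 17+13 = 30
ES_Data cleaning = 17; EF_Data cleaning = 17+10 = 27
ES_Analysis = 27; EF_Analysis = 27+5 = 32
ES_Draft manuscript = max(EF_Pilot data=17, EF_Data cleaning=27) = 27; EF_Draft manuscript = 27+6 = 33
ES_Internal review = 27; EF_Internal review = 27+11 = 38
ES_Submission = max(EF_Data collection=30, EF_Analysis=32, EF_Draft manuscript=33, EF_Internal review=38) = 38; EF_Submission = 38+6 = 44
Expected project duration μ = 44 weeks. Critical path: Instrument calibration → Pilot data → Data cleaning → Internal review → Submission.

Variance along critical path = 7.111 + 4.000 + 0.444 + 0.111 + 4.000 = 15.667; σ = √15.667 = 3.958 weeks.
Z = (52 − 44) / 3.958 = 2.021
P(T ≤ 52) = Φ(2.021) ≈ 0.978

0.978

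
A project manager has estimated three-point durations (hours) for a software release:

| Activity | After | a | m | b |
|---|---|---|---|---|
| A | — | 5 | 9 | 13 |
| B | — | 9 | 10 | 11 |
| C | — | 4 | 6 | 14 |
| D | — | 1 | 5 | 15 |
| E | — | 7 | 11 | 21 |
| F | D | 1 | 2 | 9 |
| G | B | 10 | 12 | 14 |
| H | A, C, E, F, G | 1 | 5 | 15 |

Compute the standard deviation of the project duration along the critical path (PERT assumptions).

2.45 hours

te_A = (5 + 4·9 + 13)/6 = 54/6 = 9; σ²_A = ((13−5)/6)² = 1.778
te_B = (9 + 4·10 + 11)/6 = 60/6 = 10; σ²_B = ((11−9)/6)² = 0.111
te_C = (4 + 4·6 + 14)/6 = 42/6 = 7; σ²_C = ((14−4)/6)² = 2.778
te_D = (1 + 4·5 + 15)/6 = 36/6 = 6; σ²_D = ((15−1)/6)² = 5.444
te_E = (7 + 4·11 + 21)/6 = 72/6 = 12; σ²_E = ((21−7)/6)² = 5.444
te_F = (1 + 4·2 + 9)/6 = 18/6 = 3; σ²_F = ((9−1)/6)² = 1.778
te_G = (10 + 4·12 + 14)/6 = 72/6 = 12; σ²_G = ((14−10)/6)² = 0.444
te_H = (1 + 4·5 + 15)/6 = 36/6 = 6; σ²_H = ((15−1)/6)² = 5.444

Forward pass:
ES_A = 0; EF_A = 9
ES_B = 0; EF_B = 10
ES_C = 0; EF_C = 7
ES_D = 0; EF_D = 6
ES_E = 0; EF_E = 12
ES_F = 6; EF_F = 6+3 = 9
ES_G = 10; EF_G = 10+12 = 22
ES_H = max(EF_A=9, EF_C=7, EF_E=12, EF_F=9, EF_G=22) = 22; EF_H = 22+6 = 28
Expected project duration μ = 28 hours. Critical path: B → G → H.

Variance along critical path = 0.111 + 0.444 + 5.444 = 6.000
σ = √6.000 = 2.449 hours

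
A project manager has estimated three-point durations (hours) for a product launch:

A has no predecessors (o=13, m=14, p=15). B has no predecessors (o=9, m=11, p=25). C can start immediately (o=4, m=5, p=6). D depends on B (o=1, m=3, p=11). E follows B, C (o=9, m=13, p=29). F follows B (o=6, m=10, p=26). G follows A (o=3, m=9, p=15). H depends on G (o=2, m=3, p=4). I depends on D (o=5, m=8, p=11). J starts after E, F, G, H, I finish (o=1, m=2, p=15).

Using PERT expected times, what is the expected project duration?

32 hours

te_A = (13 + 4·14 + 15)/6 = 84/6 = 14
te_B = (9 + 4·11 + 25)/6 = 78/6 = 13
te_C = (4 + 4·5 + 6)/6 = 30/6 = 5
te_D = (1 + 4·3 + 11)/6 = 24/6 = 4
te_E = (9 + 4·13 + 29)/6 = 90/6 = 15
te_F = (6 + 4·10 + 26)/6 = 72/6 = 12
te_G = (3 + 4·9 + 15)/6 = 54/6 = 9
te_H = (2 + 4·3 + 4)/6 = 18/6 = 3
te_I = (5 + 4·8 + 11)/6 = 48/6 = 8
te_J = (1 + 4·2 + 15)/6 = 24/6 = 4

Forward pass:
ES_A = 0; EF_A = 14
ES_B = 0; EF_B = 13
ES_C = 0; EF_C = 5
ES_D = 13; EF_D = 13+4 = 17
ES_E = max(EF_B=13, EF_C=5) = 13; EF_E = 13+15 = 28
ES_F = 13; EF_F = 13+12 = 25
ES_G = 14; EF_G = 14+9 = 23
ES_H = 23; EF_H = 23+3 = 26
ES_I = 17; EF_I = 17+8 = 25
ES_J = max(EF_E=28, EF_F=25, EF_G=23, EF_H=26, EF_I=25) = 28; EF_J = 28+4 = 32
Expected project duration μ = 32 hours. Critical path: B → E → J.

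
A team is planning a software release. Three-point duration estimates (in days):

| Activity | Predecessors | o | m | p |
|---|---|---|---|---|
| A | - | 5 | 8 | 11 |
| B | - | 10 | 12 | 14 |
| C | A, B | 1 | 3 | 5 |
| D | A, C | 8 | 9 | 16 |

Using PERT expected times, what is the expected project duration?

te_A = (5 + 4·8 + 11)/6 = 48/6 = 8
te_B = (10 + 4·12 + 14)/6 = 72/6 = 12
te_C = (1 + 4·3 + 5)/6 = 18/6 = 3
te_D = (8 + 4·9 + 16)/6 = 60/6 = 10

Forward pass:
ES_A = 0; EF_A = 8
ES_B = 0; EF_B = 12
ES_C = max(EF_A=8, EF_B=12) = 12; EF_C = 12+3 = 15
ES_D = max(EF_A=8, EF_C=15) = 15; EF_D = 15+10 = 25
Expected project duration μ = 25 days. Critical path: B → C → D.

25 days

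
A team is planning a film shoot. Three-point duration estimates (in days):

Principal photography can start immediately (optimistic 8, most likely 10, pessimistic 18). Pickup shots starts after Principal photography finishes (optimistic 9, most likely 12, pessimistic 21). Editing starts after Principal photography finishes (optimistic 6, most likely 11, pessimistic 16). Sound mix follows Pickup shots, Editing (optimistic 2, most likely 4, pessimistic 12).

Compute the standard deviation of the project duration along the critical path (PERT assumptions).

3.09 days

te_Principal photography = (8 + 4·10 + 18)/6 = 66/6 = 11; σ²_Principal photography = ((18−8)/6)² = 2.778
te_Pickup shots = (9 + 4·12 + 21)/6 = 78/6 = 13; σ²_Pickup shots = ((21−9)/6)² = 4.000
te_Editing = (6 + 4·11 + 16)/6 = 66/6 = 11; σ²_Editing = ((16−6)/6)² = 2.778
te_Sound mix = (2 + 4·4 + 12)/6 = 30/6 = 5; σ²_Sound mix = ((12−2)/6)² = 2.778

Forward pass:
ES_Principal photography = 0; EF_Principal photography = 11
ES_Pickup shots = 11; EF_Pickup shots = 11+13 = 24
ES_Editing = 11; EF_Editing = 11+11 = 22
ES_Sound mix = max(EF_Pickup shots=24, EF_Editing=22) = 24; EF_Sound mix = 24+5 = 29
Expected project duration μ = 29 days. Critical path: Principal photography → Pickup shots → Sound mix.

Variance along critical path = 2.778 + 4.000 + 2.778 = 9.556
σ = √9.556 = 3.091 days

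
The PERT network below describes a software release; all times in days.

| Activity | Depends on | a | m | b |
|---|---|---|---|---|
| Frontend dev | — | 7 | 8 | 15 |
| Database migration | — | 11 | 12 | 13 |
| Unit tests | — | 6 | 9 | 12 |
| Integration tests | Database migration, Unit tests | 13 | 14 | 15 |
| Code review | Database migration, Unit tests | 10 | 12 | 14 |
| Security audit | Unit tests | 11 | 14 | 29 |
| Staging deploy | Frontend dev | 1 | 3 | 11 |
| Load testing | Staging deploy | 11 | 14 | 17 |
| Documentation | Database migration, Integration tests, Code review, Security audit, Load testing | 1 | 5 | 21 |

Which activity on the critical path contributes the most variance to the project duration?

Documentation

te_Frontend dev = (7 + 4·8 + 15)/6 = 54/6 = 9; σ²_Frontend dev = ((15−7)/6)² = 1.778
te_Database migration = (11 + 4·12 + 13)/6 = 72/6 = 12; σ²_Database migration = ((13−11)/6)² = 0.111
te_Unit tests = (6 + 4·9 + 12)/6 = 54/6 = 9; σ²_Unit tests = ((12−6)/6)² = 1.000
te_Integration tests = (13 + 4·14 + 15)/6 = 84/6 = 14; σ²_Integration tests = ((15−13)/6)² = 0.111
te_Code review = (10 + 4·12 + 14)/6 = 72/6 = 12; σ²_Code review = ((14−10)/6)² = 0.444
te_Security audit = (11 + 4·14 + 29)/6 = 96/6 = 16; σ²_Security audit = ((29−11)/6)² = 9.000
te_Staging deploy = (1 + 4·3 + 11)/6 = 24/6 = 4; σ²_Staging deploy = ((11−1)/6)² = 2.778
te_Load testing = (11 + 4·14 + 17)/6 = 84/6 = 14; σ²_Load testing = ((17−11)/6)² = 1.000
te_Documentation = (1 + 4·5 + 21)/6 = 42/6 = 7; σ²_Documentation = ((21−1)/6)² = 11.111

Forward pass:
ES_Frontend dev = 0; EF_Frontend dev = 9
ES_Database migration = 0; EF_Database migration = 12
ES_Unit tests = 0; EF_Unit tests = 9
ES_Integration tests = max(EF_Database migration=12, EF_Unit tests=9) = 12; EF_Integration tests = 12+14 = 26
ES_Code review = max(EF_Database migration=12, EF_Unit tests=9) = 12; EF_Code review = 12+12 = 24
ES_Security audit = 9; EF_Security audit = 9+16 = 25
ES_Staging deploy = 9; EF_Staging deploy = 9+4 = 13
ES_Load testing = 13; EF_Load testing = 13+14 = 27
ES_Documentation = max(EF_Database migration=12, EF_Integration tests=26, EF_Code review=24, EF_Security audit=25, EF_Load testing=27) = 27; EF_Documentation = 27+7 = 34
Expected project duration μ = 34 days. Critical path: Frontend dev → Staging deploy → Load testing → Documentation.

Variances on critical path: σ²_Frontend dev=1.778, σ²_Staging deploy=2.778, σ²_Load testing=1.000, σ²_Documentation=11.111.
Largest is σ²_Documentation = 11.111.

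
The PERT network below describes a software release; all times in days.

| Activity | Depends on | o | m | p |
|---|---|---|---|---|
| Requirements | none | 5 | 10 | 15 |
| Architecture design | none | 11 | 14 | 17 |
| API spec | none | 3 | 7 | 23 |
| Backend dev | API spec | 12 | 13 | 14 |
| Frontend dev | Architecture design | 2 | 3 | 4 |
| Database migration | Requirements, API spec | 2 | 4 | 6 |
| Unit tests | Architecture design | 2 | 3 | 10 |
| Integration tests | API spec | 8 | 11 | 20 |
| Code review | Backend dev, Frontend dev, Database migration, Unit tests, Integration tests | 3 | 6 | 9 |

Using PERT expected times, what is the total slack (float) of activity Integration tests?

1 days

te_Requirements = (5 + 4·10 + 15)/6 = 60/6 = 10
te_Architecture design = (11 + 4·14 + 17)/6 = 84/6 = 14
te_API spec = (3 + 4·7 + 23)/6 = 54/6 = 9
te_Backend dev = (12 + 4·13 + 14)/6 = 78/6 = 13
te_Frontend dev = (2 + 4·3 + 4)/6 = 18/6 = 3
te_Database migration = (2 + 4·4 + 6)/6 = 24/6 = 4
te_Unit tests = (2 + 4·3 + 10)/6 = 24/6 = 4
te_Integration tests = (8 + 4·11 + 20)/6 = 72/6 = 12
te_Code review = (3 + 4·6 + 9)/6 = 36/6 = 6

Forward pass:
ES_Requirements = 0; EF_Requirements = 10
ES_Architecture design = 0; EF_Architecture design = 14
ES_API spec = 0; EF_API spec = 9
ES_Backend dev = 9; EF_Backend dev = 9+13 = 22
ES_Frontend dev = 14; EF_Frontend dev = 14+3 = 17
ES_Database migration = max(EF_Requirements=10, EF_API spec=9) = 10; EF_Database migration = 10+4 = 14
ES_Unit tests = 14; EF_Unit tests = 14+4 = 18
ES_Integration tests = 9; EF_Integration tests = 9+12 = 21
ES_Code review = max(EF_Backend dev=22, EF_Frontend dev=17, EF_Database migration=14, EF_Unit tests=18, EF_Integration tests=21) = 22; EF_Code review = 22+6 = 28
Expected project duration μ = 28 days. Critical path: API spec → Backend dev → Code review.

Backward pass:
LF_Code review = 28; LS_Code review = 28−6 = 22
LF_Integration tests = LS_Code review = 22; LS_Integration tests = 22−12 = 10
LF_Unit tests = LS_Code review = 22; LS_Unit tests = 22−4 = 18
LF_Database migration = LS_Code review = 22; LS_Database migration = 22−4 = 18
LF_Frontend dev = LS_Code review = 22; LS_Frontend dev = 22−3 = 19
LF_Backend dev = LS_Code review = 22; LS_Backend dev = 22−13 = 9
LF_API spec = min(LS_Backend dev=9, LS_Database migration=18, LS_Integration tests=10) = 9; LS_API spec = 9−9 = 0
LF_Architecture design = min(LS_Frontend dev=19, LS_Unit tests=18) = 18; LS_Architecture design = 18−14 = 4
LF_Requirements = LS_Database migration = 18; LS_Requirements = 18−10 = 8
Slack_Integration tests = LS_Integration tests − ES_Integration tests = 10 − 9 = 1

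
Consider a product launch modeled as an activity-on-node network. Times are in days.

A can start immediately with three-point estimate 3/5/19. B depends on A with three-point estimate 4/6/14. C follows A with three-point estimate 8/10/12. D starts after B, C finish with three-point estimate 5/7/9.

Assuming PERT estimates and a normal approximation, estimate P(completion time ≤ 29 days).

0.961

te_A = (3 + 4·5 + 19)/6 = 42/6 = 7; σ²_A = ((19−3)/6)² = 7.111
te_B = (4 + 4·6 + 14)/6 = 42/6 = 7; σ²_B = ((14−4)/6)² = 2.778
te_C = (8 + 4·10 + 12)/6 = 60/6 = 10; σ²_C = ((12−8)/6)² = 0.444
te_D = (5 + 4·7 + 9)/6 = 42/6 = 7; σ²_D = ((9−5)/6)² = 0.444

Forward pass:
ES_A = 0; EF_A = 7
ES_B = 7; EF_B = 7+7 = 14
ES_C = 7; EF_C = 7+10 = 17
ES_D = max(EF_B=14, EF_C=17) = 17; EF_D = 17+7 = 24
Expected project duration μ = 24 days. Critical path: A → C → D.

Variance along critical path = 7.111 + 0.444 + 0.444 = 8.000; σ = √8.000 = 2.828 days.
Z = (29 − 24) / 2.828 = 1.768
P(T ≤ 29) = Φ(1.768) ≈ 0.961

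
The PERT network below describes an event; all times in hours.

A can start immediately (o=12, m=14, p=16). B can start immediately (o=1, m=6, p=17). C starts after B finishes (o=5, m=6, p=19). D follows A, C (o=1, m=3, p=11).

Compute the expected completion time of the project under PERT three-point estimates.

te_A = (12 + 4·14 + 16)/6 = 84/6 = 14
te_B = (1 + 4·6 + 17)/6 = 42/6 = 7
te_C = (5 + 4·6 + 19)/6 = 48/6 = 8
te_D = (1 + 4·3 + 11)/6 = 24/6 = 4

Forward pass:
ES_A = 0; EF_A = 14
ES_B = 0; EF_B = 7
ES_C = 7; EF_C = 7+8 = 15
ES_D = max(EF_A=14, EF_C=15) = 15; EF_D = 15+4 = 19
Expected project duration μ = 19 hours. Critical path: B → C → D.

19 hours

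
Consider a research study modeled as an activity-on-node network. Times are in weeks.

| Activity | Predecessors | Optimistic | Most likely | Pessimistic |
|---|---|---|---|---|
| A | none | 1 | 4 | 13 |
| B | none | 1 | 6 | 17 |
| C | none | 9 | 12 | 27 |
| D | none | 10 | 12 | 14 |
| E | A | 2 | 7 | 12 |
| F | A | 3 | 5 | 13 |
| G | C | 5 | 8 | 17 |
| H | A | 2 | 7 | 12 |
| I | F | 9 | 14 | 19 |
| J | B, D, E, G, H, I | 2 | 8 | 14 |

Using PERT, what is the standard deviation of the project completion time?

te_A = (1 + 4·4 + 13)/6 = 30/6 = 5; σ²_A = ((13−1)/6)² = 4.000
te_B = (1 + 4·6 + 17)/6 = 42/6 = 7; σ²_B = ((17−1)/6)² = 7.111
te_C = (9 + 4·12 + 27)/6 = 84/6 = 14; σ²_C = ((27−9)/6)² = 9.000
te_D = (10 + 4·12 + 14)/6 = 72/6 = 12; σ²_D = ((14−10)/6)² = 0.444
te_E = (2 + 4·7 + 12)/6 = 42/6 = 7; σ²_E = ((12−2)/6)² = 2.778
te_F = (3 + 4·5 + 13)/6 = 36/6 = 6; σ²_F = ((13−3)/6)² = 2.778
te_G = (5 + 4·8 + 17)/6 = 54/6 = 9; σ²_G = ((17−5)/6)² = 4.000
te_H = (2 + 4·7 + 12)/6 = 42/6 = 7; σ²_H = ((12−2)/6)² = 2.778
te_I = (9 + 4·14 + 19)/6 = 84/6 = 14; σ²_I = ((19−9)/6)² = 2.778
te_J = (2 + 4·8 + 14)/6 = 48/6 = 8; σ²_J = ((14−2)/6)² = 4.000

Forward pass:
ES_A = 0; EF_A = 5
ES_B = 0; EF_B = 7
ES_C = 0; EF_C = 14
ES_D = 0; EF_D = 12
ES_E = 5; EF_E = 5+7 = 12
ES_F = 5; EF_F = 5+6 = 11
ES_G = 14; EF_G = 14+9 = 23
ES_H = 5; EF_H = 5+7 = 12
ES_I = 11; EF_I = 11+14 = 25
ES_J = max(EF_B=7, EF_D=12, EF_E=12, EF_G=23, EF_H=12, EF_I=25) = 25; EF_J = 25+8 = 33
Expected project duration μ = 33 weeks. Critical path: A → F → I → J.

Variance along critical path = 4.000 + 2.778 + 2.778 + 4.000 = 13.556
σ = √13.556 = 3.682 weeks

3.68 weeks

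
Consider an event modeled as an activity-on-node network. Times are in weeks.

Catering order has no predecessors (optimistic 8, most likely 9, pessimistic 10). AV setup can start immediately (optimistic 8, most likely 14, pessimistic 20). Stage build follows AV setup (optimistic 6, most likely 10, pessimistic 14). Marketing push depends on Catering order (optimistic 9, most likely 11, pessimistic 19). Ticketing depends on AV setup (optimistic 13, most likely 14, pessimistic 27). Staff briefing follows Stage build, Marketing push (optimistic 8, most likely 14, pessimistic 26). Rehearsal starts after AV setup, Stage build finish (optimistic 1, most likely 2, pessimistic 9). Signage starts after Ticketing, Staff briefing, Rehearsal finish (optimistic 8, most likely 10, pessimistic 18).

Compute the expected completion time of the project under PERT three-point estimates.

te_Catering order = (8 + 4·9 + 10)/6 = 54/6 = 9
te_AV setup = (8 + 4·14 + 20)/6 = 84/6 = 14
te_Stage build = (6 + 4·10 + 14)/6 = 60/6 = 10
te_Marketing push = (9 + 4·11 + 19)/6 = 72/6 = 12
te_Ticketing = (13 + 4·14 + 27)/6 = 96/6 = 16
te_Staff briefing = (8 + 4·14 + 26)/6 = 90/6 = 15
te_Rehearsal = (1 + 4·2 + 9)/6 = 18/6 = 3
te_Signage = (8 + 4·10 + 18)/6 = 66/6 = 11

Forward pass:
ES_Catering order = 0; EF_Catering order = 9
ES_AV setup = 0; EF_AV setup = 14
ES_Stage build = 14; EF_Stage build = 14+10 = 24
ES_Marketing push = 9; EF_Marketing push = 9+12 = 21
ES_Ticketing = 14; EF_Ticketing = 14+16 = 30
ES_Staff briefing = max(EF_Stage build=24, EF_Marketing push=21) = 24; EF_Staff briefing = 24+15 = 39
ES_Rehearsal = max(EF_AV setup=14, EF_Stage build=24) = 24; EF_Rehearsal = 24+3 = 27
ES_Signage = max(EF_Ticketing=30, EF_Staff briefing=39, EF_Rehearsal=27) = 39; EF_Signage = 39+11 = 50
Expected project duration μ = 50 weeks. Critical path: AV setup → Stage build → Staff briefing → Signage.

50 weeks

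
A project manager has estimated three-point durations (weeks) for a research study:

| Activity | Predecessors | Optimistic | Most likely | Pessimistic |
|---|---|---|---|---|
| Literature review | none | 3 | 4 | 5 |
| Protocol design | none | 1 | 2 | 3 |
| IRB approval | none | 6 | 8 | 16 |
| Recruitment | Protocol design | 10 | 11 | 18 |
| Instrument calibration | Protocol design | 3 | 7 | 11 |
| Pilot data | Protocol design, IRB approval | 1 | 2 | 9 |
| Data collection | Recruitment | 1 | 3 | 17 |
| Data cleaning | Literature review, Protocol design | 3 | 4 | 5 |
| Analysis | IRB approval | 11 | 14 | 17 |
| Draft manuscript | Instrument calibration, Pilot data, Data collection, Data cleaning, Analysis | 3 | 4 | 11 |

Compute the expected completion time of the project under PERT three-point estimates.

te_Literature review = (3 + 4·4 + 5)/6 = 24/6 = 4
te_Protocol design = (1 + 4·2 + 3)/6 = 12/6 = 2
te_IRB approval = (6 + 4·8 + 16)/6 = 54/6 = 9
te_Recruitment = (10 + 4·11 + 18)/6 = 72/6 = 12
te_Instrument calibration = (3 + 4·7 + 11)/6 = 42/6 = 7
te_Pilot data = (1 + 4·2 + 9)/6 = 18/6 = 3
te_Data collection = (1 + 4·3 + 17)/6 = 30/6 = 5
te_Data cleaning = (3 + 4·4 + 5)/6 = 24/6 = 4
te_Analysis = (11 + 4·14 + 17)/6 = 84/6 = 14
te_Draft manuscript = (3 + 4·4 + 11)/6 = 30/6 = 5

Forward pass:
ES_Literature review = 0; EF_Literature review = 4
ES_Protocol design = 0; EF_Protocol design = 2
ES_IRB approval = 0; EF_IRB approval = 9
ES_Recruitment = 2; EF_Recruitment = 2+12 = 14
ES_Instrument calibration = 2; EF_Instrument calibration = 2+7 = 9
ES_Pilot data = max(EF_Protocol design=2, EF_IRB approval=9) = 9; EF_Pilot data = 9+3 = 12
ES_Data collection = 14; EF_Data collection = 14+5 = 19
ES_Data cleaning = max(EF_Literature review=4, EF_Protocol design=2) = 4; EF_Data cleaning = 4+4 = 8
ES_Analysis = 9; EF_Analysis = 9+14 = 23
ES_Draft manuscript = max(EF_Instrument calibration=9, EF_Pilot data=12, EF_Data collection=19, EF_Data cleaning=8, EF_Analysis=23) = 23; EF_Draft manuscript = 23+5 = 28
Expected project duration μ = 28 weeks. Critical path: IRB approval → Analysis → Draft manuscript.

28 weeks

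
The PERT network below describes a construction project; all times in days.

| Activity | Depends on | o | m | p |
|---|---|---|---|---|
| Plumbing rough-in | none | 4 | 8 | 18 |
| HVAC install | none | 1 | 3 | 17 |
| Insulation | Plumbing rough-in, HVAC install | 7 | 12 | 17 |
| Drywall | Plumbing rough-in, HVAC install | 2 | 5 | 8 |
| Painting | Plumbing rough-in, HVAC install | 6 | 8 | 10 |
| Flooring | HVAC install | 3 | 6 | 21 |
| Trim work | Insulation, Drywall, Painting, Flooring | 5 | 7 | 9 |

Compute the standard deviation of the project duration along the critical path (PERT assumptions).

2.94 days

te_Plumbing rough-in = (4 + 4·8 + 18)/6 = 54/6 = 9; σ²_Plumbing rough-in = ((18−4)/6)² = 5.444
te_HVAC install = (1 + 4·3 + 17)/6 = 30/6 = 5; σ²_HVAC install = ((17−1)/6)² = 7.111
te_Insulation = (7 + 4·12 + 17)/6 = 72/6 = 12; σ²_Insulation = ((17−7)/6)² = 2.778
te_Drywall = (2 + 4·5 + 8)/6 = 30/6 = 5; σ²_Drywall = ((8−2)/6)² = 1.000
te_Painting = (6 + 4·8 + 10)/6 = 48/6 = 8; σ²_Painting = ((10−6)/6)² = 0.444
te_Flooring = (3 + 4·6 + 21)/6 = 48/6 = 8; σ²_Flooring = ((21−3)/6)² = 9.000
te_Trim work = (5 + 4·7 + 9)/6 = 42/6 = 7; σ²_Trim work = ((9−5)/6)² = 0.444

Forward pass:
ES_Plumbing rough-in = 0; EF_Plumbing rough-in = 9
ES_HVAC install = 0; EF_HVAC install = 5
ES_Insulation = max(EF_Plumbing rough-in=9, EF_HVAC install=5) = 9; EF_Insulation = 9+12 = 21
ES_Drywall = max(EF_Plumbing rough-in=9, EF_HVAC install=5) = 9; EF_Drywall = 9+5 = 14
ES_Painting = max(EF_Plumbing rough-in=9, EF_HVAC install=5) = 9; EF_Painting = 9+8 = 17
ES_Flooring = 5; EF_Flooring = 5+8 = 13
ES_Trim work = max(EF_Insulation=21, EF_Drywall=14, EF_Painting=17, EF_Flooring=13) = 21; EF_Trim work = 21+7 = 28
Expected project duration μ = 28 days. Critical path: Plumbing rough-in → Insulation → Trim work.

Variance along critical path = 5.444 + 2.778 + 0.444 = 8.667
σ = √8.667 = 2.944 days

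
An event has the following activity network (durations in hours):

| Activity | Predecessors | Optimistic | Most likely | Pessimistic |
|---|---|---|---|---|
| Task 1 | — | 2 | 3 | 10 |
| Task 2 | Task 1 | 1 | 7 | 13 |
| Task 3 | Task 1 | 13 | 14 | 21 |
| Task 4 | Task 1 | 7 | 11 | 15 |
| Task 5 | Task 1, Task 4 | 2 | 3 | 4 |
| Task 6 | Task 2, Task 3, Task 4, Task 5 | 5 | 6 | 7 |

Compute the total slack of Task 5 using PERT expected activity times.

te_Task 1 = (2 + 4·3 + 10)/6 = 24/6 = 4
te_Task 2 = (1 + 4·7 + 13)/6 = 42/6 = 7
te_Task 3 = (13 + 4·14 + 21)/6 = 90/6 = 15
te_Task 4 = (7 + 4·11 + 15)/6 = 66/6 = 11
te_Task 5 = (2 + 4·3 + 4)/6 = 18/6 = 3
te_Task 6 = (5 + 4·6 + 7)/6 = 36/6 = 6

Forward pass:
ES_Task 1 = 0; EF_Task 1 = 4
ES_Task 2 = 4; EF_Task 2 = 4+7 = 11
ES_Task 3 = 4; EF_Task 3 = 4+15 = 19
ES_Task 4 = 4; EF_Task 4 = 4+11 = 15
ES_Task 5 = max(EF_Task 1=4, EF_Task 4=15) = 15; EF_Task 5 = 15+3 = 18
ES_Task 6 = max(EF_Task 2=11, EF_Task 3=19, EF_Task 4=15, EF_Task 5=18) = 19; EF_Task 6 = 19+6 = 25
Expected project duration μ = 25 hours. Critical path: Task 1 → Task 3 → Task 6.

Backward pass:
LF_Task 6 = 25; LS_Task 6 = 25−6 = 19
LF_Task 5 = LS_Task 6 = 19; LS_Task 5 = 19−3 = 16
LF_Task 4 = min(LS_Task 5=16, LS_Task 6=19) = 16; LS_Task 4 = 16−11 = 5
LF_Task 3 = LS_Task 6 = 19; LS_Task 3 = 19−15 = 4
LF_Task 2 = LS_Task 6 = 19; LS_Task 2 = 19−7 = 12
LF_Task 1 = min(LS_Task 2=12, LS_Task 3=4, LS_Task 4=5, LS_Task 5=16) = 4; LS_Task 1 = 4−4 = 0
Slack_Task 5 = LS_Task 5 − ES_Task 5 = 16 − 15 = 1

1 hours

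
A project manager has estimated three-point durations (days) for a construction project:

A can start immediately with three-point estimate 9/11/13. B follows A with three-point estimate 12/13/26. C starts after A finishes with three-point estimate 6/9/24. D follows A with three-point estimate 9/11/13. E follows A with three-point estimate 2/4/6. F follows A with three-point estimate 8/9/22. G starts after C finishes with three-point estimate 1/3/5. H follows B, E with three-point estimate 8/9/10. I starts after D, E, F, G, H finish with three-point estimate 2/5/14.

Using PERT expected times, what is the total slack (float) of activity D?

13 days

te_A = (9 + 4·11 + 13)/6 = 66/6 = 11
te_B = (12 + 4·13 + 26)/6 = 90/6 = 15
te_C = (6 + 4·9 + 24)/6 = 66/6 = 11
te_D = (9 + 4·11 + 13)/6 = 66/6 = 11
te_E = (2 + 4·4 + 6)/6 = 24/6 = 4
te_F = (8 + 4·9 + 22)/6 = 66/6 = 11
te_G = (1 + 4·3 + 5)/6 = 18/6 = 3
te_H = (8 + 4·9 + 10)/6 = 54/6 = 9
te_I = (2 + 4·5 + 14)/6 = 36/6 = 6

Forward pass:
ES_A = 0; EF_A = 11
ES_B = 11; EF_B = 11+15 = 26
ES_C = 11; EF_C = 11+11 = 22
ES_D = 11; EF_D = 11+11 = 22
ES_E = 11; EF_E = 11+4 = 15
ES_F = 11; EF_F = 11+11 = 22
ES_G = 22; EF_G = 22+3 = 25
ES_H = max(EF_B=26, EF_E=15) = 26; EF_H = 26+9 = 35
ES_I = max(EF_D=22, EF_E=15, EF_F=22, EF_G=25, EF_H=35) = 35; EF_I = 35+6 = 41
Expected project duration μ = 41 days. Critical path: A → B → H → I.

Backward pass:
LF_I = 41; LS_I = 41−6 = 35
LF_H = LS_I = 35; LS_H = 35−9 = 26
LF_G = LS_I = 35; LS_G = 35−3 = 32
LF_F = LS_I = 35; LS_F = 35−11 = 24
LF_E = min(LS_H=26, LS_I=35) = 26; LS_E = 26−4 = 22
LF_D = LS_I = 35; LS_D = 35−11 = 24
LF_C = LS_G = 32; LS_C = 32−11 = 21
LF_B = LS_H = 26; LS_B = 26−15 = 11
LF_A = min(LS_B=11, LS_C=21, LS_D=24, LS_E=22, LS_F=24) = 11; LS_A = 11−11 = 0
Slack_D = LS_D − ES_D = 24 − 11 = 13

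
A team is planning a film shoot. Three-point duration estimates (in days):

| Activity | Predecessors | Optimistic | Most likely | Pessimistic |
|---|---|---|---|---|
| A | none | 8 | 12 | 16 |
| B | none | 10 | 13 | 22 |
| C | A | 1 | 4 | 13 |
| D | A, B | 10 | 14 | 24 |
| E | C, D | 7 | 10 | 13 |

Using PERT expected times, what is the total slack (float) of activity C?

12 days

te_A = (8 + 4·12 + 16)/6 = 72/6 = 12
te_B = (10 + 4·13 + 22)/6 = 84/6 = 14
te_C = (1 + 4·4 + 13)/6 = 30/6 = 5
te_D = (10 + 4·14 + 24)/6 = 90/6 = 15
te_E = (7 + 4·10 + 13)/6 = 60/6 = 10

Forward pass:
ES_A = 0; EF_A = 12
ES_B = 0; EF_B = 14
ES_C = 12; EF_C = 12+5 = 17
ES_D = max(EF_A=12, EF_B=14) = 14; EF_D = 14+15 = 29
ES_E = max(EF_C=17, EF_D=29) = 29; EF_E = 29+10 = 39
Expected project duration μ = 39 days. Critical path: B → D → E.

Backward pass:
LF_E = 39; LS_E = 39−10 = 29
LF_D = LS_E = 29; LS_D = 29−15 = 14
LF_C = LS_E = 29; LS_C = 29−5 = 24
LF_B = LS_D = 14; LS_B = 14−14 = 0
LF_A = min(LS_C=24, LS_D=14) = 14; LS_A = 14−12 = 2
Slack_C = LS_C − ES_C = 24 − 12 = 12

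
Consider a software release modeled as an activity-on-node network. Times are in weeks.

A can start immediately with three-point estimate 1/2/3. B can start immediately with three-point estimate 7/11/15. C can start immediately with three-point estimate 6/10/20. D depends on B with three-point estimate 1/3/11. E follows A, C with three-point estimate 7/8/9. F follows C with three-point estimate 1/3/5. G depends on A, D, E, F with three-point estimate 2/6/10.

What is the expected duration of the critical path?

te_A = (1 + 4·2 + 3)/6 = 12/6 = 2
te_B = (7 + 4·11 + 15)/6 = 66/6 = 11
te_C = (6 + 4·10 + 20)/6 = 66/6 = 11
te_D = (1 + 4·3 + 11)/6 = 24/6 = 4
te_E = (7 + 4·8 + 9)/6 = 48/6 = 8
te_F = (1 + 4·3 + 5)/6 = 18/6 = 3
te_G = (2 + 4·6 + 10)/6 = 36/6 = 6

Forward pass:
ES_A = 0; EF_A = 2
ES_B = 0; EF_B = 11
ES_C = 0; EF_C = 11
ES_D = 11; EF_D = 11+4 = 15
ES_E = max(EF_A=2, EF_C=11) = 11; EF_E = 11+8 = 19
ES_F = 11; EF_F = 11+3 = 14
ES_G = max(EF_A=2, EF_D=15, EF_E=19, EF_F=14) = 19; EF_G = 19+6 = 25
Expected project duration μ = 25 weeks. Critical path: C → E → G.

25 weeks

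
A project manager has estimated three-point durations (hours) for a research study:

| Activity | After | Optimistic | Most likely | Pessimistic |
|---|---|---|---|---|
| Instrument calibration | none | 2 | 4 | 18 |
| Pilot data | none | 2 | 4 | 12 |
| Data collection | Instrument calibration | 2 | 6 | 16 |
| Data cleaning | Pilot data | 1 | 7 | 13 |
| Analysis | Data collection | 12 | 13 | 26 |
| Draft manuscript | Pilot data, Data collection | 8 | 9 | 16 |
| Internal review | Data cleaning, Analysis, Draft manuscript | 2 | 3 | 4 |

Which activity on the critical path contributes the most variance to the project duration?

te_Instrument calibration = (2 + 4·4 + 18)/6 = 36/6 = 6; σ²_Instrument calibration = ((18−2)/6)² = 7.111
te_Pilot data = (2 + 4·4 + 12)/6 = 30/6 = 5; σ²_Pilot data = ((12−2)/6)² = 2.778
te_Data collection = (2 + 4·6 + 16)/6 = 42/6 = 7; σ²_Data collection = ((16−2)/6)² = 5.444
te_Data cleaning = (1 + 4·7 + 13)/6 = 42/6 = 7; σ²_Data cleaning = ((13−1)/6)² = 4.000
te_Analysis = (12 + 4·13 + 26)/6 = 90/6 = 15; σ²_Analysis = ((26−12)/6)² = 5.444
te_Draft manuscript = (8 + 4·9 + 16)/6 = 60/6 = 10; σ²_Draft manuscript = ((16−8)/6)² = 1.778
te_Internal review = (2 + 4·3 + 4)/6 = 18/6 = 3; σ²_Internal review = ((4−2)/6)² = 0.111

Forward pass:
ES_Instrument calibration = 0; EF_Instrument calibration = 6
ES_Pilot data = 0; EF_Pilot data = 5
ES_Data collection = 6; EF_Data collection = 6+7 = 13
ES_Data cleaning = 5; EF_Data cleaning = 5+7 = 12
ES_Analysis = 13; EF_Analysis = 13+15 = 28
ES_Draft manuscript = max(EF_Pilot data=5, EF_Data collection=13) = 13; EF_Draft manuscript = 13+10 = 23
ES_Internal review = max(EF_Data cleaning=12, EF_Analysis=28, EF_Draft manuscript=23) = 28; EF_Internal review = 28+3 = 31
Expected project duration μ = 31 hours. Critical path: Instrument calibration → Data collection → Analysis → Internal review.

Variances on critical path: σ²_Instrument calibration=7.111, σ²_Data collection=5.444, σ²_Analysis=5.444, σ²_Internal review=0.111.
Largest is σ²_Instrument calibration = 7.111.

Instrument calibration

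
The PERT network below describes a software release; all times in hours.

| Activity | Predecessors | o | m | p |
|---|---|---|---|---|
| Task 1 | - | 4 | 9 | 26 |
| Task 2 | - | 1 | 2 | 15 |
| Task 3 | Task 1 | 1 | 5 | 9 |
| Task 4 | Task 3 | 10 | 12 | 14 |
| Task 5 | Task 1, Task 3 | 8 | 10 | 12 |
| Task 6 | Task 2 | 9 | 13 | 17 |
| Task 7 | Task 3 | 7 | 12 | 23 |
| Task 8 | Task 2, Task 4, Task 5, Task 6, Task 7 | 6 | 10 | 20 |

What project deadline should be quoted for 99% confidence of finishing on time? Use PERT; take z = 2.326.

te_Task 1 = (4 + 4·9 + 26)/6 = 66/6 = 11; σ²_Task 1 = ((26−4)/6)² = 13.444
te_Task 2 = (1 + 4·2 + 15)/6 = 24/6 = 4; σ²_Task 2 = ((15−1)/6)² = 5.444
te_Task 3 = (1 + 4·5 + 9)/6 = 30/6 = 5; σ²_Task 3 = ((9−1)/6)² = 1.778
te_Task 4 = (10 + 4·12 + 14)/6 = 72/6 = 12; σ²_Task 4 = ((14−10)/6)² = 0.444
te_Task 5 = (8 + 4·10 + 12)/6 = 60/6 = 10; σ²_Task 5 = ((12−8)/6)² = 0.444
te_Task 6 = (9 + 4·13 + 17)/6 = 78/6 = 13; σ²_Task 6 = ((17−9)/6)² = 1.778
te_Task 7 = (7 + 4·12 + 23)/6 = 78/6 = 13; σ²_Task 7 = ((23−7)/6)² = 7.111
te_Task 8 = (6 + 4·10 + 20)/6 = 66/6 = 11; σ²_Task 8 = ((20−6)/6)² = 5.444

Forward pass:
ES_Task 1 = 0; EF_Task 1 = 11
ES_Task 2 = 0; EF_Task 2 = 4
ES_Task 3 = 11; EF_Task 3 = 11+5 = 16
ES_Task 4 = 16; EF_Task 4 = 16+12 = 28
ES_Task 5 = max(EF_Task 1=11, EF_Task 3=16) = 16; EF_Task 5 = 16+10 = 26
ES_Task 6 = 4; EF_Task 6 = 4+13 = 17
ES_Task 7 = 16; EF_Task 7 = 16+13 = 29
ES_Task 8 = max(EF_Task 2=4, EF_Task 4=28, EF_Task 5=26, EF_Task 6=17, EF_Task 7=29) = 29; EF_Task 8 = 29+11 = 40
Expected project duration μ = 40 hours. Critical path: Task 1 → Task 3 → Task 7 → Task 8.

Variance along critical path = 13.444 + 1.778 + 7.111 + 5.444 = 27.778; σ = 5.270 hours.
D = μ + z·σ = 40 + 2.326·5.270 = 52.3 hours

52.3 hours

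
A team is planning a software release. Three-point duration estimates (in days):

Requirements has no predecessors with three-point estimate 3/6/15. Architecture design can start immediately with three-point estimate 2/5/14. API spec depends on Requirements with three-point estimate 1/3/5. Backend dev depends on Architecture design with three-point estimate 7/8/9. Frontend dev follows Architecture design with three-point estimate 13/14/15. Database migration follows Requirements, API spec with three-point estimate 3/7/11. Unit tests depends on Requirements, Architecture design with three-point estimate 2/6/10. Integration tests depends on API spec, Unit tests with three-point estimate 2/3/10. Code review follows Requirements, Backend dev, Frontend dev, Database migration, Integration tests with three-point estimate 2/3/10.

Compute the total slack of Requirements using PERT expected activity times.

3 days

te_Requirements = (3 + 4·6 + 15)/6 = 42/6 = 7
te_Architecture design = (2 + 4·5 + 14)/6 = 36/6 = 6
te_API spec = (1 + 4·3 + 5)/6 = 18/6 = 3
te_Backend dev = (7 + 4·8 + 9)/6 = 48/6 = 8
te_Frontend dev = (13 + 4·14 + 15)/6 = 84/6 = 14
te_Database migration = (3 + 4·7 + 11)/6 = 42/6 = 7
te_Unit tests = (2 + 4·6 + 10)/6 = 36/6 = 6
te_Integration tests = (2 + 4·3 + 10)/6 = 24/6 = 4
te_Code review = (2 + 4·3 + 10)/6 = 24/6 = 4

Forward pass:
ES_Requirements = 0; EF_Requirements = 7
ES_Architecture design = 0; EF_Architecture design = 6
ES_API spec = 7; EF_API spec = 7+3 = 10
ES_Backend dev = 6; EF_Backend dev = 6+8 = 14
ES_Frontend dev = 6; EF_Frontend dev = 6+14 = 20
ES_Database migration = max(EF_Requirements=7, EF_API spec=10) = 10; EF_Database migration = 10+7 = 17
ES_Unit tests = max(EF_Requirements=7, EF_Architecture design=6) = 7; EF_Unit tests = 7+6 = 13
ES_Integration tests = max(EF_API spec=10, EF_Unit tests=13) = 13; EF_Integration tests = 13+4 = 17
ES_Code review = max(EF_Requirements=7, EF_Backend dev=14, EF_Frontend dev=20, EF_Database migration=17, EF_Integration tests=17) = 20; EF_Code review = 20+4 = 24
Expected project duration μ = 24 days. Critical path: Architecture design → Frontend dev → Code review.

Backward pass:
LF_Code review = 24; LS_Code review = 24−4 = 20
LF_Integration tests = LS_Code review = 20; LS_Integration tests = 20−4 = 16
LF_Unit tests = LS_Integration tests = 16; LS_Unit tests = 16−6 = 10
LF_Database migration = LS_Code review = 20; LS_Database migration = 20−7 = 13
LF_Frontend dev = LS_Code review = 20; LS_Frontend dev = 20−14 = 6
LF_Backend dev = LS_Code review = 20; LS_Backend dev = 20−8 = 12
LF_API spec = min(LS_Database migration=13, LS_Integration tests=16) = 13; LS_API spec = 13−3 = 10
LF_Architecture design = min(LS_Backend dev=12, LS_Frontend dev=6, LS_Unit tests=10) = 6; LS_Architecture design = 6−6 = 0
LF_Requirements = min(LS_API spec=10, LS_Database migration=13, LS_Unit tests=10, LS_Code review=20) = 10; LS_Requirements = 10−7 = 3
Slack_Requirements = LS_Requirements − ES_Requirements = 3 − 0 = 3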